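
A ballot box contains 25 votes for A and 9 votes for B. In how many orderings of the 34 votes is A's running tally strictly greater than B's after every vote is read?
Strict-lead orderings = 24682944

Total orderings of the 34 votes with 25 for A: C(34, 25) = 52451256. By the Bertrand ballot formula (Cycle Lemma / reflection principle), the number of orderings in which A is strictly ahead of B throughout is (p − q)/(p + q) · C(p + q, p) = (25 − 9)/(25 + 9) · 52451256 = 24682944.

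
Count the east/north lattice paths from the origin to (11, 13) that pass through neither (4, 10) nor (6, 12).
Number of paths = 2300676

Inclusion–exclusion. Total paths: C(24, 11) = 2496144. Through P₁: C(14, 4)·C(10, 7) = 120120. Through P₂: C(18, 6)·C(6, 5) = 111384. Since P₁ is strictly southwest of P₂, a monotone path through both must visit P₁ then P₂; paths through both = C(14, 4)·C(4, 2)·C(6, 5) = 36036. Avoid both = 2496144 − 120120 − 111384 + 36036 = 2300676.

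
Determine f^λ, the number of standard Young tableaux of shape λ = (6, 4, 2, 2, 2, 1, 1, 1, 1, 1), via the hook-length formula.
# SYT of shape (6, 4, 2, 2, 2, 1, 1, 1, 1, 1) = 181060880

Hook-length formula: f^λ = n! / Π hook(c), product over all cells c of the Young diagram. For λ = (6, 4, 2, 2, 2, 1, 1, 1, 1, 1), n = 21 boxes. Hook lengths by row (left-to-right, top-to-bottom): [15, 9, 5, 4, 2, 1]; [12, 6, 2, 1]; [9, 3]; [8, 2]; [7, 1]; [5]; [4]; [3]; [2]; [1]. Product of hooks = 282175488000. So f^λ = 21! / 282175488000 = 51090942171709440000 / 282175488000 = 181060880.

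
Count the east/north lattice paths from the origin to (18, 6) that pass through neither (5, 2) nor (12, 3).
Number of paths = 60508

Inclusion–exclusion. Total paths: C(24, 18) = 134596. Through P₁: C(7, 5)·C(17, 13) = 49980. Through P₂: C(15, 12)·C(9, 6) = 38220. Since P₁ is strictly southwest of P₂, a monotone path through both must visit P₁ then P₂; paths through both = C(7, 5)·C(8, 7)·C(9, 6) = 14112. Avoid both = 134596 − 49980 − 38220 + 14112 = 60508.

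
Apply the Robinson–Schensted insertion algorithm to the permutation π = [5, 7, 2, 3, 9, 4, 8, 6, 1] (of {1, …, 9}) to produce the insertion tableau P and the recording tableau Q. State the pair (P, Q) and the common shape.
P = [1, 3, 4, 6] / [2, 7, 8] / [5] / [9];  Q = [1, 2, 5, 7] / [3, 4, 6] / [8] / [9];  common shape = (4, 3, 1, 1)

Row-insert the values π_1, π_2, … into P one at a time, bumping the leftmost entry strictly greater than the inserted value down to the next row. The recording tableau Q records, in position (i, j), the step at which that cell was added to P.
  Insert 5 (step 1): P = [5];  Q = [1]
  Insert 7 (step 2): P = [5, 7];  Q = [1, 2]
  Insert 2 (step 3): P = [2, 7] / [5];  Q = [1, 2] / [3]
  Insert 3 (step 4): P = [2, 3] / [5, 7];  Q = [1, 2] / [3, 4]
  Insert 9 (step 5): P = [2, 3, 9] / [5, 7];  Q = [1, 2, 5] / [3, 4]
  Insert 4 (step 6): P = [2, 3, 4] / [5, 7, 9];  Q = [1, 2, 5] / [3, 4, 6]
  Insert 8 (step 7): P = [2, 3, 4, 8] / [5, 7, 9];  Q = [1, 2, 5, 7] / [3, 4, 6]
  Insert 6 (step 8): P = [2, 3, 4, 6] / [5, 7, 8] / [9];  Q = [1, 2, 5, 7] / [3, 4, 6] / [8]
  Insert 1 (step 9): P = [1, 3, 4, 6] / [2, 7, 8] / [5] / [9];  Q = [1, 2, 5, 7] / [3, 4, 6] / [8] / [9]
Final shape: (4, 3, 1, 1).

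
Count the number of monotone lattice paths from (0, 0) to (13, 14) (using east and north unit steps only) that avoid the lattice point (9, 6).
Number of paths = 17580825

Total paths from (0, 0) to (13, 14): C(27, 13) = 20058300. Paths through (9, 6): (paths (0, 0) → (9, 6)) × (paths (9, 6) → (13, 14)) = C(15, 9) · C(12, 4) = 5005 · 495 = 2477475. Avoidance count = 20058300 − 2477475 = 17580825.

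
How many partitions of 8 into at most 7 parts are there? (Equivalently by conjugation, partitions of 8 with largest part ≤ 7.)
p(8, parts ≤ 7) = 21

Partitions of 8 with all parts ≤ 7: 7+1, 6+2, 6+1+1, 5+3, 5+2+1, 5+1+1+1, 4+4, 4+3+1, 4+2+2, 4+2+1+1, 4+1+1+1+1, 3+3+2, 3+3+1+1, 3+2+2+1, 3+2+1+1+1, 3+1+1+1+1+1, 2+2+2+2, 2+2+2+1+1, 2+2+1+1+1+1, 2+1+1+1+1+1+1, 1+1+1+1+1+1+1+1. Count = 21.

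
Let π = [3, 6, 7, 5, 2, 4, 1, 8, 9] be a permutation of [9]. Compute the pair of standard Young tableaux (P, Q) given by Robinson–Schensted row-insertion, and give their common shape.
P = [1, 4, 7, 8, 9] / [2, 5] / [3] / [6];  Q = [1, 2, 3, 8, 9] / [4, 6] / [5] / [7];  common shape = (5, 2, 1, 1)

Row-insert the values π_1, π_2, … into P one at a time, bumping the leftmost entry strictly greater than the inserted value down to the next row. The recording tableau Q records, in position (i, j), the step at which that cell was added to P.
  Insert 3 (step 1): P = [3];  Q = [1]
  Insert 6 (step 2): P = [3, 6];  Q = [1, 2]
  Insert 7 (step 3): P = [3, 6, 7];  Q = [1, 2, 3]
  Insert 5 (step 4): P = [3, 5, 7] / [6];  Q = [1, 2, 3] / [4]
  Insert 2 (step 5): P = [2, 5, 7] / [3] / [6];  Q = [1, 2, 3] / [4] / [5]
  Insert 4 (step 6): P = [2, 4, 7] / [3, 5] / [6];  Q = [1, 2, 3] / [4, 6] / [5]
  Insert 1 (step 7): P = [1, 4, 7] / [2, 5] / [3] / [6];  Q = [1, 2, 3] / [4, 6] / [5] / [7]
  Insert 8 (step 8): P = [1, 4, 7, 8] / [2, 5] / [3] / [6];  Q = [1, 2, 3, 8] / [4, 6] / [5] / [7]
  Insert 9 (step 9): P = [1, 4, 7, 8, 9] / [2, 5] / [3] / [6];  Q = [1, 2, 3, 8, 9] / [4, 6] / [5] / [7]
Final shape: (5, 2, 1, 1).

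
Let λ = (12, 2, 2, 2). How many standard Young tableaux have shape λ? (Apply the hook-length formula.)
# SYT of shape (12, 2, 2, 2) = 58344

Hook-length formula: f^λ = n! / Π hook(c), product over all cells c of the Young diagram. For λ = (12, 2, 2, 2), n = 18 boxes. Hook lengths by row (left-to-right, top-to-bottom): [15, 14, 10, 9, 8, 7, 6, 5, 4, 3, 2, 1]; [4, 3]; [3, 2]; [2, 1]. Product of hooks = 109734912000. So f^λ = 18! / 109734912000 = 6402373705728000 / 109734912000 = 58344.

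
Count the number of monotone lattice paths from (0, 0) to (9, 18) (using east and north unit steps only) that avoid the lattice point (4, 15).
Number of paths = 4469769

Total paths from (0, 0) to (9, 18): C(27, 9) = 4686825. Paths through (4, 15): (paths (0, 0) → (4, 15)) × (paths (4, 15) → (9, 18)) = C(19, 4) · C(8, 5) = 3876 · 56 = 217056. Avoidance count = 4686825 − 217056 = 4469769.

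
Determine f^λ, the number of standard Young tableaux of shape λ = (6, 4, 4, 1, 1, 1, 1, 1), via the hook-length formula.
# SYT of shape (6, 4, 4, 1, 1, 1, 1, 1) = 14325696

Hook-length formula: f^λ = n! / Π hook(c), product over all cells c of the Young diagram. For λ = (6, 4, 4, 1, 1, 1, 1, 1), n = 19 boxes. Hook lengths by row (left-to-right, top-to-bottom): [13, 7, 6, 5, 2, 1]; [10, 4, 3, 2]; [9, 3, 2, 1]; [5]; [4]; [3]; [2]; [1]. Product of hooks = 8491392000. So f^λ = 19! / 8491392000 = 121645100408832000 / 8491392000 = 14325696.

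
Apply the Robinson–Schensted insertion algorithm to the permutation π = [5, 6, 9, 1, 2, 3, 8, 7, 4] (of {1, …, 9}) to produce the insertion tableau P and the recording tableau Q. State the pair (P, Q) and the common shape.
P = [1, 2, 3, 4] / [5, 6, 7] / [8] / [9];  Q = [1, 2, 3, 7] / [4, 5, 6] / [8] / [9];  common shape = (4, 3, 1, 1)

Row-insert the values π_1, π_2, … into P one at a time, bumping the leftmost entry strictly greater than the inserted value down to the next row. The recording tableau Q records, in position (i, j), the step at which that cell was added to P.
  Insert 5 (step 1): P = [5];  Q = [1]
  Insert 6 (step 2): P = [5, 6];  Q = [1, 2]
  Insert 9 (step 3): P = [5, 6, 9];  Q = [1, 2, 3]
  Insert 1 (step 4): P = [1, 6, 9] / [5];  Q = [1, 2, 3] / [4]
  Insert 2 (step 5): P = [1, 2, 9] / [5, 6];  Q = [1, 2, 3] / [4, 5]
  Insert 3 (step 6): P = [1, 2, 3] / [5, 6, 9];  Q = [1, 2, 3] / [4, 5, 6]
  Insert 8 (step 7): P = [1, 2, 3, 8] / [5, 6, 9];  Q = [1, 2, 3, 7] / [4, 5, 6]
  Insert 7 (step 8): P = [1, 2, 3, 7] / [5, 6, 8] / [9];  Q = [1, 2, 3, 7] / [4, 5, 6] / [8]
  Insert 4 (step 9): P = [1, 2, 3, 4] / [5, 6, 7] / [8] / [9];  Q = [1, 2, 3, 7] / [4, 5, 6] / [8] / [9]
Final shape: (4, 3, 1, 1).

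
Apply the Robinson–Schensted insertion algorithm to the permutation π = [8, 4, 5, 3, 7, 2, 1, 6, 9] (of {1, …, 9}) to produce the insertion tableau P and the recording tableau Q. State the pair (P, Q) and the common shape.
P = [1, 5, 6, 9] / [2, 7] / [3] / [4] / [8];  Q = [1, 3, 5, 9] / [2, 8] / [4] / [6] / [7];  common shape = (4, 2, 1, 1, 1)

Row-insert the values π_1, π_2, … into P one at a time, bumping the leftmost entry strictly greater than the inserted value down to the next row. The recording tableau Q records, in position (i, j), the step at which that cell was added to P.
  Insert 8 (step 1): P = [8];  Q = [1]
  Insert 4 (step 2): P = [4] / [8];  Q = [1] / [2]
  Insert 5 (step 3): P = [4, 5] / [8];  Q = [1, 3] / [2]
  Insert 3 (step 4): P = [3, 5] / [4] / [8];  Q = [1, 3] / [2] / [4]
  Insert 7 (step 5): P = [3, 5, 7] / [4] / [8];  Q = [1, 3, 5] / [2] / [4]
  Insert 2 (step 6): P = [2, 5, 7] / [3] / [4] / [8];  Q = [1, 3, 5] / [2] / [4] / [6]
  Insert 1 (step 7): P = [1, 5, 7] / [2] / [3] / [4] / [8];  Q = [1, 3, 5] / [2] / [4] / [6] / [7]
  Insert 6 (step 8): P = [1, 5, 6] / [2, 7] / [3] / [4] / [8];  Q = [1, 3, 5] / [2, 8] / [4] / [6] / [7]
  Insert 9 (step 9): P = [1, 5, 6, 9] / [2, 7] / [3] / [4] / [8];  Q = [1, 3, 5, 9] / [2, 8] / [4] / [6] / [7]
Final shape: (4, 2, 1, 1, 1).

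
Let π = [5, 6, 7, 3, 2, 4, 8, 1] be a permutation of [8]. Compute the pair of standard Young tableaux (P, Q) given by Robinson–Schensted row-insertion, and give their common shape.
P = [1, 4, 7, 8] / [2, 6] / [3] / [5];  Q = [1, 2, 3, 7] / [4, 6] / [5] / [8];  common shape = (4, 2, 1, 1)

Row-insert the values π_1, π_2, … into P one at a time, bumping the leftmost entry strictly greater than the inserted value down to the next row. The recording tableau Q records, in position (i, j), the step at which that cell was added to P.
  Insert 5 (step 1): P = [5];  Q = [1]
  Insert 6 (step 2): P = [5, 6];  Q = [1, 2]
  Insert 7 (step 3): P = [5, 6, 7];  Q = [1, 2, 3]
  Insert 3 (step 4): P = [3, 6, 7] / [5];  Q = [1, 2, 3] / [4]
  Insert 2 (step 5): P = [2, 6, 7] / [3] / [5];  Q = [1, 2, 3] / [4] / [5]
  Insert 4 (step 6): P = [2, 4, 7] / [3, 6] / [5];  Q = [1, 2, 3] / [4, 6] / [5]
  Insert 8 (step 7): P = [2, 4, 7, 8] / [3, 6] / [5];  Q = [1, 2, 3, 7] / [4, 6] / [5]
  Insert 1 (step 8): P = [1, 4, 7, 8] / [2, 6] / [3] / [5];  Q = [1, 2, 3, 7] / [4, 6] / [5] / [8]
Final shape: (4, 2, 1, 1).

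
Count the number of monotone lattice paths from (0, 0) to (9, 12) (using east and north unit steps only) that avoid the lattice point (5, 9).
Number of paths = 223860

Total paths from (0, 0) to (9, 12): C(21, 9) = 293930. Paths through (5, 9): (paths (0, 0) → (5, 9)) × (paths (5, 9) → (9, 12)) = C(14, 5) · C(7, 4) = 2002 · 35 = 70070. Avoidance count = 293930 − 70070 = 223860.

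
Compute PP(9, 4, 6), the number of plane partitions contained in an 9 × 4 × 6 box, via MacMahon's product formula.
PP(9, 4, 6) = 559299781040

Evaluate the triple product over i = 1..9, j = 1..4, k = 1..6. The factors are (2/1) · (3/2) · (4/3) · (5/4) · (6/5) · (7/6) · (3/2) · (4/3) · … (216 factors total). The numerators and denominators telescope so the product is an integer; carrying out the multiplication exactly gives PP(9, 4, 6) = 559299781040.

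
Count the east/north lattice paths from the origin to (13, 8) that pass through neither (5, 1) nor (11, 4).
Number of paths = 151965

Inclusion–exclusion. Total paths: C(21, 13) = 203490. Through P₁: C(6, 5)·C(15, 8) = 38610. Through P₂: C(15, 11)·C(6, 2) = 20475. Since P₁ is strictly southwest of P₂, a monotone path through both must visit P₁ then P₂; paths through both = C(6, 5)·C(9, 6)·C(6, 2) = 7560. Avoid both = 203490 − 38610 − 20475 + 7560 = 151965.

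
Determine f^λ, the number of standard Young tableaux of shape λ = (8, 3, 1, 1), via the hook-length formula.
# SYT of shape (8, 3, 1, 1) = 4212

Hook-length formula: f^λ = n! / Π hook(c), product over all cells c of the Young diagram. For λ = (8, 3, 1, 1), n = 13 boxes. Hook lengths by row (left-to-right, top-to-bottom): [11, 8, 7, 5, 4, 3, 2, 1]; [5, 2, 1]; [2]; [1]. Product of hooks = 1478400. So f^λ = 13! / 1478400 = 6227020800 / 1478400 = 4212.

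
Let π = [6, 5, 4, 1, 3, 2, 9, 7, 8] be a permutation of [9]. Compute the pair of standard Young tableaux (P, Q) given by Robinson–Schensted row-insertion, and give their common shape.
P = [1, 2, 7, 8] / [3, 9] / [4] / [5] / [6];  Q = [1, 5, 7, 9] / [2, 8] / [3] / [4] / [6];  common shape = (4, 2, 1, 1, 1)

Row-insert the values π_1, π_2, … into P one at a time, bumping the leftmost entry strictly greater than the inserted value down to the next row. The recording tableau Q records, in position (i, j), the step at which that cell was added to P.
  Insert 6 (step 1): P = [6];  Q = [1]
  Insert 5 (step 2): P = [5] / [6];  Q = [1] / [2]
  Insert 4 (step 3): P = [4] / [5] / [6];  Q = [1] / [2] / [3]
  Insert 1 (step 4): P = [1] / [4] / [5] / [6];  Q = [1] / [2] / [3] / [4]
  Insert 3 (step 5): P = [1, 3] / [4] / [5] / [6];  Q = [1, 5] / [2] / [3] / [4]
  Insert 2 (step 6): P = [1, 2] / [3] / [4] / [5] / [6];  Q = [1, 5] / [2] / [3] / [4] / [6]
  Insert 9 (step 7): P = [1, 2, 9] / [3] / [4] / [5] / [6];  Q = [1, 5, 7] / [2] / [3] / [4] / [6]
  Insert 7 (step 8): P = [1, 2, 7] / [3, 9] / [4] / [5] / [6];  Q = [1, 5, 7] / [2, 8] / [3] / [4] / [6]
  Insert 8 (step 9): P = [1, 2, 7, 8] / [3, 9] / [4] / [5] / [6];  Q = [1, 5, 7, 9] / [2, 8] / [3] / [4] / [6]
Final shape: (4, 2, 1, 1, 1).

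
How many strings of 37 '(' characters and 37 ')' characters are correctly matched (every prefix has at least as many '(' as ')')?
C_37 = 45950804324621742364

These balanced parentheses are counted by the Catalan number C_n = (1/(n + 1)) · C(2n, n). For n = 37: C_37 = (1/38) · C(74, 37) = 1746130564335626209832/38 = 45950804324621742364.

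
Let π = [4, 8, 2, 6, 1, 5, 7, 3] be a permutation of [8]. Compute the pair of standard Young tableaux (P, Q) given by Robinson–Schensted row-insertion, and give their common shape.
P = [1, 3, 7] / [2, 5] / [4, 6] / [8];  Q = [1, 2, 7] / [3, 4] / [5, 6] / [8];  common shape = (3, 2, 2, 1)

Row-insert the values π_1, π_2, … into P one at a time, bumping the leftmost entry strictly greater than the inserted value down to the next row. The recording tableau Q records, in position (i, j), the step at which that cell was added to P.
  Insert 4 (step 1): P = [4];  Q = [1]
  Insert 8 (step 2): P = [4, 8];  Q = [1, 2]
  Insert 2 (step 3): P = [2, 8] / [4];  Q = [1, 2] / [3]
  Insert 6 (step 4): P = [2, 6] / [4, 8];  Q = [1, 2] / [3, 4]
  Insert 1 (step 5): P = [1, 6] / [2, 8] / [4];  Q = [1, 2] / [3, 4] / [5]
  Insert 5 (step 6): P = [1, 5] / [2, 6] / [4, 8];  Q = [1, 2] / [3, 4] / [5, 6]
  Insert 7 (step 7): P = [1, 5, 7] / [2, 6] / [4, 8];  Q = [1, 2, 7] / [3, 4] / [5, 6]
  Insert 3 (step 8): P = [1, 3, 7] / [2, 5] / [4, 6] / [8];  Q = [1, 2, 7] / [3, 4] / [5, 6] / [8]
Final shape: (3, 2, 2, 1).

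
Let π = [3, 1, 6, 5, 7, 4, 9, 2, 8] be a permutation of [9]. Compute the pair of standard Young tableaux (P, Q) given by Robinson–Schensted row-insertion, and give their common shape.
P = [1, 2, 7, 8] / [3, 4, 9] / [5] / [6];  Q = [1, 3, 5, 7] / [2, 4, 9] / [6] / [8];  common shape = (4, 3, 1, 1)

Row-insert the values π_1, π_2, … into P one at a time, bumping the leftmost entry strictly greater than the inserted value down to the next row. The recording tableau Q records, in position (i, j), the step at which that cell was added to P.
  Insert 3 (step 1): P = [3];  Q = [1]
  Insert 1 (step 2): P = [1] / [3];  Q = [1] / [2]
  Insert 6 (step 3): P = [1, 6] / [3];  Q = [1, 3] / [2]
  Insert 5 (step 4): P = [1, 5] / [3, 6];  Q = [1, 3] / [2, 4]
  Insert 7 (step 5): P = [1, 5, 7] / [3, 6];  Q = [1, 3, 5] / [2, 4]
  Insert 4 (step 6): P = [1, 4, 7] / [3, 5] / [6];  Q = [1, 3, 5] / [2, 4] / [6]
  Insert 9 (step 7): P = [1, 4, 7, 9] / [3, 5] / [6];  Q = [1, 3, 5, 7] / [2, 4] / [6]
  Insert 2 (step 8): P = [1, 2, 7, 9] / [3, 4] / [5] / [6];  Q = [1, 3, 5, 7] / [2, 4] / [6] / [8]
  Insert 8 (step 9): P = [1, 2, 7, 8] / [3, 4, 9] / [5] / [6];  Q = [1, 3, 5, 7] / [2, 4, 9] / [6] / [8]
Final shape: (4, 3, 1, 1).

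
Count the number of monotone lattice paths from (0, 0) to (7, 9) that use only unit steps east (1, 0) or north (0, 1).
Number of paths = 11440

A monotone lattice path from (0, 0) to (7, 9) consists of 7 east steps and 9 north steps in some order, so it is determined by which 7 of the 16 steps are east. The count is C(16, 7) = 11440.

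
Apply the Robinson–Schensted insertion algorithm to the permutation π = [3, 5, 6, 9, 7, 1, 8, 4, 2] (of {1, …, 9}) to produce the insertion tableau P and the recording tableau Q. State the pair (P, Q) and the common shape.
P = [1, 2, 6, 7, 8] / [3, 4] / [5] / [9];  Q = [1, 2, 3, 4, 7] / [5, 8] / [6] / [9];  common shape = (5, 2, 1, 1)

Row-insert the values π_1, π_2, … into P one at a time, bumping the leftmost entry strictly greater than the inserted value down to the next row. The recording tableau Q records, in position (i, j), the step at which that cell was added to P.
  Insert 3 (step 1): P = [3];  Q = [1]
  Insert 5 (step 2): P = [3, 5];  Q = [1, 2]
  Insert 6 (step 3): P = [3, 5, 6];  Q = [1, 2, 3]
  Insert 9 (step 4): P = [3, 5, 6, 9];  Q = [1, 2, 3, 4]
  Insert 7 (step 5): P = [3, 5, 6, 7] / [9];  Q = [1, 2, 3, 4] / [5]
  Insert 1 (step 6): P = [1, 5, 6, 7] / [3] / [9];  Q = [1, 2, 3, 4] / [5] / [6]
  Insert 8 (step 7): P = [1, 5, 6, 7, 8] / [3] / [9];  Q = [1, 2, 3, 4, 7] / [5] / [6]
  Insert 4 (step 8): P = [1, 4, 6, 7, 8] / [3, 5] / [9];  Q = [1, 2, 3, 4, 7] / [5, 8] / [6]
  Insert 2 (step 9): P = [1, 2, 6, 7, 8] / [3, 4] / [5] / [9];  Q = [1, 2, 3, 4, 7] / [5, 8] / [6] / [9]
Final shape: (5, 2, 1, 1).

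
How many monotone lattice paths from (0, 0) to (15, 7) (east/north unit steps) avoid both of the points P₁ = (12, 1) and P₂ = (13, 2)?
Number of paths = 167793

Inclusion–exclusion. Total paths: C(22, 15) = 170544. Through P₁: C(13, 12)·C(9, 3) = 1092. Through P₂: C(15, 13)·C(7, 2) = 2205. Since P₁ is strictly southwest of P₂, a monotone path through both must visit P₁ then P₂; paths through both = C(13, 12)·C(2, 1)·C(7, 2) = 546. Avoid both = 170544 − 1092 − 2205 + 546 = 167793.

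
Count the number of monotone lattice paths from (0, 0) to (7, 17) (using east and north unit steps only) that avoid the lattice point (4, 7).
Number of paths = 251724

Total paths from (0, 0) to (7, 17): C(24, 7) = 346104. Paths through (4, 7): (paths (0, 0) → (4, 7)) × (paths (4, 7) → (7, 17)) = C(11, 4) · C(13, 3) = 330 · 286 = 94380. Avoidance count = 346104 − 94380 = 251724.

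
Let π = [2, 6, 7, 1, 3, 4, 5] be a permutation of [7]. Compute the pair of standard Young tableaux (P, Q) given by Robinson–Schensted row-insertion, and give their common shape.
P = [1, 3, 4, 5] / [2, 6, 7];  Q = [1, 2, 3, 7] / [4, 5, 6];  common shape = (4, 3)

Row-insert the values π_1, π_2, … into P one at a time, bumping the leftmost entry strictly greater than the inserted value down to the next row. The recording tableau Q records, in position (i, j), the step at which that cell was added to P.
  Insert 2 (step 1): P = [2];  Q = [1]
  Insert 6 (step 2): P = [2, 6];  Q = [1, 2]
  Insert 7 (step 3): P = [2, 6, 7];  Q = [1, 2, 3]
  Insert 1 (step 4): P = [1, 6, 7] / [2];  Q = [1, 2, 3] / [4]
  Insert 3 (step 5): P = [1, 3, 7] / [2, 6];  Q = [1, 2, 3] / [4, 5]
  Insert 4 (step 6): P = [1, 3, 4] / [2, 6, 7];  Q = [1, 2, 3] / [4, 5, 6]
  Insert 5 (step 7): P = [1, 3, 4, 5] / [2, 6, 7];  Q = [1, 2, 3, 7] / [4, 5, 6]
Final shape: (4, 3).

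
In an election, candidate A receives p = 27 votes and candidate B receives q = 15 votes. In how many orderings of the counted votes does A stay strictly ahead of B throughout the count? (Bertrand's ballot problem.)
Strict-lead orderings = 28192122176

Total orderings of the 42 votes with 27 for A: C(42, 27) = 98672427616. By the Bertrand ballot formula (Cycle Lemma / reflection principle), the number of orderings in which A is strictly ahead of B throughout is (p − q)/(p + q) · C(p + q, p) = (27 − 15)/(27 + 15) · 98672427616 = 28192122176.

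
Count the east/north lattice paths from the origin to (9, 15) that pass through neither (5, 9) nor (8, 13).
Number of paths = 486824

Inclusion–exclusion. Total paths: C(24, 9) = 1307504. Through P₁: C(14, 5)·C(10, 4) = 420420. Through P₂: C(21, 8)·C(3, 1) = 610470. Since P₁ is strictly southwest of P₂, a monotone path through both must visit P₁ then P₂; paths through both = C(14, 5)·C(7, 3)·C(3, 1) = 210210. Avoid both = 1307504 − 420420 − 610470 + 210210 = 486824.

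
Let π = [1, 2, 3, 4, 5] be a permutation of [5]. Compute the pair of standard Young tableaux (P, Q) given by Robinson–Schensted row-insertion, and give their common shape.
P = [1, 2, 3, 4, 5];  Q = [1, 2, 3, 4, 5];  common shape = (5)

Row-insert the values π_1, π_2, … into P one at a time, bumping the leftmost entry strictly greater than the inserted value down to the next row. The recording tableau Q records, in position (i, j), the step at which that cell was added to P.
  Insert 1 (step 1): P = [1];  Q = [1]
  Insert 2 (step 2): P = [1, 2];  Q = [1, 2]
  Insert 3 (step 3): P = [1, 2, 3];  Q = [1, 2, 3]
  Insert 4 (step 4): P = [1, 2, 3, 4];  Q = [1, 2, 3, 4]
  Insert 5 (step 5): P = [1, 2, 3, 4, 5];  Q = [1, 2, 3, 4, 5]
Final shape: (5).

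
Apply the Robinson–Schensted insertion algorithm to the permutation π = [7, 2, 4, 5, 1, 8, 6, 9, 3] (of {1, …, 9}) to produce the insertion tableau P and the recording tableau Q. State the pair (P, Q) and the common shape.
P = [1, 3, 5, 6, 9] / [2, 4] / [7, 8];  Q = [1, 3, 4, 6, 8] / [2, 7] / [5, 9];  common shape = (5, 2, 2)

Row-insert the values π_1, π_2, … into P one at a time, bumping the leftmost entry strictly greater than the inserted value down to the next row. The recording tableau Q records, in position (i, j), the step at which that cell was added to P.
  Insert 7 (step 1): P = [7];  Q = [1]
  Insert 2 (step 2): P = [2] / [7];  Q = [1] / [2]
  Insert 4 (step 3): P = [2, 4] / [7];  Q = [1, 3] / [2]
  Insert 5 (step 4): P = [2, 4, 5] / [7];  Q = [1, 3, 4] / [2]
  Insert 1 (step 5): P = [1, 4, 5] / [2] / [7];  Q = [1, 3, 4] / [2] / [5]
  Insert 8 (step 6): P = [1, 4, 5, 8] / [2] / [7];  Q = [1, 3, 4, 6] / [2] / [5]
  Insert 6 (step 7): P = [1, 4, 5, 6] / [2, 8] / [7];  Q = [1, 3, 4, 6] / [2, 7] / [5]
  Insert 9 (step 8): P = [1, 4, 5, 6, 9] / [2, 8] / [7];  Q = [1, 3, 4, 6, 8] / [2, 7] / [5]
  Insert 3 (step 9): P = [1, 3, 5, 6, 9] / [2, 4] / [7, 8];  Q = [1, 3, 4, 6, 8] / [2, 7] / [5, 9]
Final shape: (5, 2, 2).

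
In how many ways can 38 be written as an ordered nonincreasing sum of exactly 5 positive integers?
p(38, 5 parts) = 918

Partitions of n into exactly k parts are in bijection with partitions of n − k into at most k parts (subtract 1 from each part). So p(38, exactly 5) = p(33, parts ≤ 5). Computing via the recurrence p(m, j) = p(m, j−1) + p(m−j, j) gives 918.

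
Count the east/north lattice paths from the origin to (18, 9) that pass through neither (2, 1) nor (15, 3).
Number of paths = 2438328

Inclusion–exclusion. Total paths: C(27, 18) = 4686825. Through P₁: C(3, 2)·C(24, 16) = 2206413. Through P₂: C(18, 15)·C(9, 3) = 68544. Since P₁ is strictly southwest of P₂, a monotone path through both must visit P₁ then P₂; paths through both = C(3, 2)·C(15, 13)·C(9, 3) = 26460. Avoid both = 4686825 − 2206413 − 68544 + 26460 = 2438328.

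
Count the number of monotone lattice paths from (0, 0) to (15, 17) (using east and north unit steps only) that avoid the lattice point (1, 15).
Number of paths = 565720800

Total paths from (0, 0) to (15, 17): C(32, 15) = 565722720. Paths through (1, 15): (paths (0, 0) → (1, 15)) × (paths (1, 15) → (15, 17)) = C(16, 1) · C(16, 14) = 16 · 120 = 1920. Avoidance count = 565722720 − 1920 = 565720800.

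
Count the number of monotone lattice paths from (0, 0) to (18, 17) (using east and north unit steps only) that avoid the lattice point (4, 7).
Number of paths = 3890353170

Total paths from (0, 0) to (18, 17): C(35, 18) = 4537567650. Paths through (4, 7): (paths (0, 0) → (4, 7)) × (paths (4, 7) → (18, 17)) = C(11, 4) · C(24, 14) = 330 · 1961256 = 647214480. Avoidance count = 4537567650 − 647214480 = 3890353170.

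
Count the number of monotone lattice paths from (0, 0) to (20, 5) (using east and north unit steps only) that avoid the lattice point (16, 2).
Number of paths = 47775

Total paths from (0, 0) to (20, 5): C(25, 20) = 53130. Paths through (16, 2): (paths (0, 0) → (16, 2)) × (paths (16, 2) → (20, 5)) = C(18, 16) · C(7, 4) = 153 · 35 = 5355. Avoidance count = 53130 − 5355 = 47775.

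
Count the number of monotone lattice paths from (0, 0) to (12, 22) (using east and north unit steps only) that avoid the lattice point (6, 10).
Number of paths = 399693528

Total paths from (0, 0) to (12, 22): C(34, 12) = 548354040. Paths through (6, 10): (paths (0, 0) → (6, 10)) × (paths (6, 10) → (12, 22)) = C(16, 6) · C(18, 6) = 8008 · 18564 = 148660512. Avoidance count = 548354040 − 148660512 = 399693528.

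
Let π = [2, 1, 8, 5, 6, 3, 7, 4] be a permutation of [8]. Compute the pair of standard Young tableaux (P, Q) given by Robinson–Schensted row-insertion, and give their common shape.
P = [1, 3, 4, 7] / [2, 5, 6] / [8];  Q = [1, 3, 5, 7] / [2, 4, 8] / [6];  common shape = (4, 3, 1)

Row-insert the values π_1, π_2, … into P one at a time, bumping the leftmost entry strictly greater than the inserted value down to the next row. The recording tableau Q records, in position (i, j), the step at which that cell was added to P.
  Insert 2 (step 1): P = [2];  Q = [1]
  Insert 1 (step 2): P = [1] / [2];  Q = [1] / [2]
  Insert 8 (step 3): P = [1, 8] / [2];  Q = [1, 3] / [2]
  Insert 5 (step 4): P = [1, 5] / [2, 8];  Q = [1, 3] / [2, 4]
  Insert 6 (step 5): P = [1, 5, 6] / [2, 8];  Q = [1, 3, 5] / [2, 4]
  Insert 3 (step 6): P = [1, 3, 6] / [2, 5] / [8];  Q = [1, 3, 5] / [2, 4] / [6]
  Insert 7 (step 7): P = [1, 3, 6, 7] / [2, 5] / [8];  Q = [1, 3, 5, 7] / [2, 4] / [6]
  Insert 4 (step 8): P = [1, 3, 4, 7] / [2, 5, 6] / [8];  Q = [1, 3, 5, 7] / [2, 4, 8] / [6]
Final shape: (4, 3, 1).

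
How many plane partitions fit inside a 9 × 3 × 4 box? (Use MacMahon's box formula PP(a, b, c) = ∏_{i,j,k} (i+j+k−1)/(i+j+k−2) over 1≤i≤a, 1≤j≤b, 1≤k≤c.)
PP(9, 3, 4) = 13026013

Evaluate the triple product over i = 1..9, j = 1..3, k = 1..4. The factors are (2/1) · (3/2) · (4/3) · (5/4) · (3/2) · (4/3) · (5/4) · (6/5) · … (108 factors total). The numerators and denominators telescope so the product is an integer; carrying out the multiplication exactly gives PP(9, 3, 4) = 13026013.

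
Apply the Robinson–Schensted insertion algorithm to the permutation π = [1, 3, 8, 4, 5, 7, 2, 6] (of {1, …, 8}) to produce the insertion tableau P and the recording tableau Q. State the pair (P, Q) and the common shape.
P = [1, 2, 4, 5, 6] / [3, 7] / [8];  Q = [1, 2, 3, 5, 6] / [4, 8] / [7];  common shape = (5, 2, 1)

Row-insert the values π_1, π_2, … into P one at a time, bumping the leftmost entry strictly greater than the inserted value down to the next row. The recording tableau Q records, in position (i, j), the step at which that cell was added to P.
  Insert 1 (step 1): P = [1];  Q = [1]
  Insert 3 (step 2): P = [1, 3];  Q = [1, 2]
  Insert 8 (step 3): P = [1, 3, 8];  Q = [1, 2, 3]
  Insert 4 (step 4): P = [1, 3, 4] / [8];  Q = [1, 2, 3] / [4]
  Insert 5 (step 5): P = [1, 3, 4, 5] / [8];  Q = [1, 2, 3, 5] / [4]
  Insert 7 (step 6): P = [1, 3, 4, 5, 7] / [8];  Q = [1, 2, 3, 5, 6] / [4]
  Insert 2 (step 7): P = [1, 2, 4, 5, 7] / [3] / [8];  Q = [1, 2, 3, 5, 6] / [4] / [7]
  Insert 6 (step 8): P = [1, 2, 4, 5, 6] / [3, 7] / [8];  Q = [1, 2, 3, 5, 6] / [4, 8] / [7]
Final shape: (5, 2, 1).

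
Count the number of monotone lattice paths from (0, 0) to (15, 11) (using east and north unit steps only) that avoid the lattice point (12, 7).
Number of paths = 5962580

Total paths from (0, 0) to (15, 11): C(26, 15) = 7726160. Paths through (12, 7): (paths (0, 0) → (12, 7)) × (paths (12, 7) → (15, 11)) = C(19, 12) · C(7, 3) = 50388 · 35 = 1763580. Avoidance count = 7726160 − 1763580 = 5962580.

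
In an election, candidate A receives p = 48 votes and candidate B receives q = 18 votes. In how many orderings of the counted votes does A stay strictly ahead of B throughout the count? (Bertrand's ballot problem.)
Strict-lead orderings = 3113161853938500

Total orderings of the 66 votes with 48 for A: C(66, 48) = 6848956078664700. By the Bertrand ballot formula (Cycle Lemma / reflection principle), the number of orderings in which A is strictly ahead of B throughout is (p − q)/(p + q) · C(p + q, p) = (48 − 18)/(48 + 18) · 6848956078664700 = 3113161853938500.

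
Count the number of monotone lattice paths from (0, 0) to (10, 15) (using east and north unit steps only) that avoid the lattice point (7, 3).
Number of paths = 3214160

Total paths from (0, 0) to (10, 15): C(25, 10) = 3268760. Paths through (7, 3): (paths (0, 0) → (7, 3)) × (paths (7, 3) → (10, 15)) = C(10, 7) · C(15, 3) = 120 · 455 = 54600. Avoidance count = 3268760 − 54600 = 3214160.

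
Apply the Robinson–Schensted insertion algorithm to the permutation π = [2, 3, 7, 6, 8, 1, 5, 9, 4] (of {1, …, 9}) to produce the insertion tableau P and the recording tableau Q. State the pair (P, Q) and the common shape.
P = [1, 3, 4, 8, 9] / [2, 5] / [6] / [7];  Q = [1, 2, 3, 5, 8] / [4, 7] / [6] / [9];  common shape = (5, 2, 1, 1)

Row-insert the values π_1, π_2, … into P one at a time, bumping the leftmost entry strictly greater than the inserted value down to the next row. The recording tableau Q records, in position (i, j), the step at which that cell was added to P.
  Insert 2 (step 1): P = [2];  Q = [1]
  Insert 3 (step 2): P = [2, 3];  Q = [1, 2]
  Insert 7 (step 3): P = [2, 3, 7];  Q = [1, 2, 3]
  Insert 6 (step 4): P = [2, 3, 6] / [7];  Q = [1, 2, 3] / [4]
  Insert 8 (step 5): P = [2, 3, 6, 8] / [7];  Q = [1, 2, 3, 5] / [4]
  Insert 1 (step 6): P = [1, 3, 6, 8] / [2] / [7];  Q = [1, 2, 3, 5] / [4] / [6]
  Insert 5 (step 7): P = [1, 3, 5, 8] / [2, 6] / [7];  Q = [1, 2, 3, 5] / [4, 7] / [6]
  Insert 9 (step 8): P = [1, 3, 5, 8, 9] / [2, 6] / [7];  Q = [1, 2, 3, 5, 8] / [4, 7] / [6]
  Insert 4 (step 9): P = [1, 3, 4, 8, 9] / [2, 5] / [6] / [7];  Q = [1, 2, 3, 5, 8] / [4, 7] / [6] / [9]
Final shape: (5, 2, 1, 1).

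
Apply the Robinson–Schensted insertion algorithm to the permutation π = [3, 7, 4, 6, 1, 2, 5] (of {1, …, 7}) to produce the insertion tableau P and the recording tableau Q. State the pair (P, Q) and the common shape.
P = [1, 2, 5] / [3, 4, 6] / [7];  Q = [1, 2, 4] / [3, 6, 7] / [5];  common shape = (3, 3, 1)

Row-insert the values π_1, π_2, … into P one at a time, bumping the leftmost entry strictly greater than the inserted value down to the next row. The recording tableau Q records, in position (i, j), the step at which that cell was added to P.
  Insert 3 (step 1): P = [3];  Q = [1]
  Insert 7 (step 2): P = [3, 7];  Q = [1, 2]
  Insert 4 (step 3): P = [3, 4] / [7];  Q = [1, 2] / [3]
  Insert 6 (step 4): P = [3, 4, 6] / [7];  Q = [1, 2, 4] / [3]
  Insert 1 (step 5): P = [1, 4, 6] / [3] / [7];  Q = [1, 2, 4] / [3] / [5]
  Insert 2 (step 6): P = [1, 2, 6] / [3, 4] / [7];  Q = [1, 2, 4] / [3, 6] / [5]
  Insert 5 (step 7): P = [1, 2, 5] / [3, 4, 6] / [7];  Q = [1, 2, 4] / [3, 6, 7] / [5]
Final shape: (3, 3, 1).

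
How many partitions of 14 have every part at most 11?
p(14, parts ≤ 11) = 131

Partitions of 14 with all parts ≤ 11: 11+3, 11+2+1, 11+1+1+1, 10+4, 10+3+1, 10+2+2, 10+2+1+1, 10+1+1+1+1, 9+5, 9+4+1, 9+3+2, 9+3+1+1, 9+2+2+1, 9+2+1+1+1, 9+1+1+1+1+1, 8+6, 8+5+1, 8+4+2, 8+4+1+1, 8+3+3, 8+3+2+1, 8+3+1+1+1, 8+2+2+2, 8+2+2+1+1, 8+2+1+1+1+1, 8+1+1+1+1+1+1, 7+7, 7+6+1, 7+5+2, 7+5+1+1, … (131 total). Count = 131.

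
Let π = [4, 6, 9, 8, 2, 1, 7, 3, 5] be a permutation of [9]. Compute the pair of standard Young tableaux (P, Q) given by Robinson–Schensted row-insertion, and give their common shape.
P = [1, 3, 5] / [2, 6, 7] / [4, 8] / [9];  Q = [1, 2, 3] / [4, 7, 9] / [5, 8] / [6];  common shape = (3, 3, 2, 1)

Row-insert the values π_1, π_2, … into P one at a time, bumping the leftmost entry strictly greater than the inserted value down to the next row. The recording tableau Q records, in position (i, j), the step at which that cell was added to P.
  Insert 4 (step 1): P = [4];  Q = [1]
  Insert 6 (step 2): P = [4, 6];  Q = [1, 2]
  Insert 9 (step 3): P = [4, 6, 9];  Q = [1, 2, 3]
  Insert 8 (step 4): P = [4, 6, 8] / [9];  Q = [1, 2, 3] / [4]
  Insert 2 (step 5): P = [2, 6, 8] / [4] / [9];  Q = [1, 2, 3] / [4] / [5]
  Insert 1 (step 6): P = [1, 6, 8] / [2] / [4] / [9];  Q = [1, 2, 3] / [4] / [5] / [6]
  Insert 7 (step 7): P = [1, 6, 7] / [2, 8] / [4] / [9];  Q = [1, 2, 3] / [4, 7] / [5] / [6]
  Insert 3 (step 8): P = [1, 3, 7] / [2, 6] / [4, 8] / [9];  Q = [1, 2, 3] / [4, 7] / [5, 8] / [6]
  Insert 5 (step 9): P = [1, 3, 5] / [2, 6, 7] / [4, 8] / [9];  Q = [1, 2, 3] / [4, 7, 9] / [5, 8] / [6]
Final shape: (3, 3, 2, 1).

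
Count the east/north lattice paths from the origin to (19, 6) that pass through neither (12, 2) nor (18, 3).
Number of paths = 144298

Inclusion–exclusion. Total paths: C(25, 19) = 177100. Through P₁: C(14, 12)·C(11, 7) = 30030. Through P₂: C(21, 18)·C(4, 1) = 5320. Since P₁ is strictly southwest of P₂, a monotone path through both must visit P₁ then P₂; paths through both = C(14, 12)·C(7, 6)·C(4, 1) = 2548. Avoid both = 177100 − 30030 − 5320 + 2548 = 144298.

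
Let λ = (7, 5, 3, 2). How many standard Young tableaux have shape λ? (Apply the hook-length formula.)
# SYT of shape (7, 5, 3, 2) = 1750320

Hook-length formula: f^λ = n! / Π hook(c), product over all cells c of the Young diagram. For λ = (7, 5, 3, 2), n = 17 boxes. Hook lengths by row (left-to-right, top-to-bottom): [10, 9, 7, 5, 4, 2, 1]; [7, 6, 4, 2, 1]; [4, 3, 1]; [2, 1]. Product of hooks = 203212800. So f^λ = 17! / 203212800 = 355687428096000 / 203212800 = 1750320.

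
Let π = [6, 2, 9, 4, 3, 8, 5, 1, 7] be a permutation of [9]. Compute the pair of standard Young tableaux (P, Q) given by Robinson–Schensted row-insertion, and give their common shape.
P = [1, 3, 5, 7] / [2, 8] / [4, 9] / [6];  Q = [1, 3, 6, 9] / [2, 4] / [5, 7] / [8];  common shape = (4, 2, 2, 1)

Row-insert the values π_1, π_2, … into P one at a time, bumping the leftmost entry strictly greater than the inserted value down to the next row. The recording tableau Q records, in position (i, j), the step at which that cell was added to P.
  Insert 6 (step 1): P = [6];  Q = [1]
  Insert 2 (step 2): P = [2] / [6];  Q = [1] / [2]
  Insert 9 (step 3): P = [2, 9] / [6];  Q = [1, 3] / [2]
  Insert 4 (step 4): P = [2, 4] / [6, 9];  Q = [1, 3] / [2, 4]
  Insert 3 (step 5): P = [2, 3] / [4, 9] / [6];  Q = [1, 3] / [2, 4] / [5]
  Insert 8 (step 6): P = [2, 3, 8] / [4, 9] / [6];  Q = [1, 3, 6] / [2, 4] / [5]
  Insert 5 (step 7): P = [2, 3, 5] / [4, 8] / [6, 9];  Q = [1, 3, 6] / [2, 4] / [5, 7]
  Insert 1 (step 8): P = [1, 3, 5] / [2, 8] / [4, 9] / [6];  Q = [1, 3, 6] / [2, 4] / [5, 7] / [8]
  Insert 7 (step 9): P = [1, 3, 5, 7] / [2, 8] / [4, 9] / [6];  Q = [1, 3, 6, 9] / [2, 4] / [5, 7] / [8]
Final shape: (4, 2, 2, 1).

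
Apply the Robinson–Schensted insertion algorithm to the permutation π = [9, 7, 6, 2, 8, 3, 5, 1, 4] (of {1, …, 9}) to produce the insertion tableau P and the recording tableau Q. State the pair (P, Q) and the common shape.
P = [1, 3, 4] / [2, 5] / [6, 8] / [7] / [9];  Q = [1, 5, 7] / [2, 6] / [3, 9] / [4] / [8];  common shape = (3, 2, 2, 1, 1)

Row-insert the values π_1, π_2, … into P one at a time, bumping the leftmost entry strictly greater than the inserted value down to the next row. The recording tableau Q records, in position (i, j), the step at which that cell was added to P.
  Insert 9 (step 1): P = [9];  Q = [1]
  Insert 7 (step 2): P = [7] / [9];  Q = [1] / [2]
  Insert 6 (step 3): P = [6] / [7] / [9];  Q = [1] / [2] / [3]
  Insert 2 (step 4): P = [2] / [6] / [7] / [9];  Q = [1] / [2] / [3] / [4]
  Insert 8 (step 5): P = [2, 8] / [6] / [7] / [9];  Q = [1, 5] / [2] / [3] / [4]
  Insert 3 (step 6): P = [2, 3] / [6, 8] / [7] / [9];  Q = [1, 5] / [2, 6] / [3] / [4]
  Insert 5 (step 7): P = [2, 3, 5] / [6, 8] / [7] / [9];  Q = [1, 5, 7] / [2, 6] / [3] / [4]
  Insert 1 (step 8): P = [1, 3, 5] / [2, 8] / [6] / [7] / [9];  Q = [1, 5, 7] / [2, 6] / [3] / [4] / [8]
  Insert 4 (step 9): P = [1, 3, 4] / [2, 5] / [6, 8] / [7] / [9];  Q = [1, 5, 7] / [2, 6] / [3, 9] / [4] / [8]
Final shape: (3, 2, 2, 1, 1).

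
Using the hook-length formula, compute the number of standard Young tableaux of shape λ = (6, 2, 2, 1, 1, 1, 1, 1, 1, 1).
# SYT of shape (6, 2, 2, 1, 1, 1, 1, 1, 1, 1) = 155584

Hook-length formula: f^λ = n! / Π hook(c), product over all cells c of the Young diagram. For λ = (6, 2, 2, 1, 1, 1, 1, 1, 1, 1), n = 17 boxes. Hook lengths by row (left-to-right, top-to-bottom): [15, 7, 4, 3, 2, 1]; [10, 2]; [9, 1]; [7]; [6]; [5]; [4]; [3]; [2]; [1]. Product of hooks = 2286144000. So f^λ = 17! / 2286144000 = 355687428096000 / 2286144000 = 155584.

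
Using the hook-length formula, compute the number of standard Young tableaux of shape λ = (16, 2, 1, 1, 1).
# SYT of shape (16, 2, 1, 1, 1) = 61047

Hook-length formula: f^λ = n! / Π hook(c), product over all cells c of the Young diagram. For λ = (16, 2, 1, 1, 1), n = 21 boxes. Hook lengths by row (left-to-right, top-to-bottom): [20, 16, 14, 13, 12, 11, 10, 9, 8, 7, 6, 5, 4, 3, 2, 1]; [5, 1]; [3]; [2]; [1]. Product of hooks = 836911595520000. So f^λ = 21! / 836911595520000 = 51090942171709440000 / 836911595520000 = 61047.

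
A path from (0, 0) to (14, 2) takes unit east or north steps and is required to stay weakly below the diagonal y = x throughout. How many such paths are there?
Number of paths = 104

By the reflection principle (André's argument), the number of monotone paths to (14, 2) with n ≤ m that never go above y = x is C(16, 14) − C(16, 15) = 120 − 16 = 104.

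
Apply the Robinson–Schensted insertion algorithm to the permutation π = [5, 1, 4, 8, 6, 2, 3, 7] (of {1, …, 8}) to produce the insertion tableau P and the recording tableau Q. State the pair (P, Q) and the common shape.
P = [1, 2, 3, 7] / [4, 6] / [5, 8];  Q = [1, 3, 4, 8] / [2, 5] / [6, 7];  common shape = (4, 2, 2)

Row-insert the values π_1, π_2, … into P one at a time, bumping the leftmost entry strictly greater than the inserted value down to the next row. The recording tableau Q records, in position (i, j), the step at which that cell was added to P.
  Insert 5 (step 1): P = [5];  Q = [1]
  Insert 1 (step 2): P = [1] / [5];  Q = [1] / [2]
  Insert 4 (step 3): P = [1, 4] / [5];  Q = [1, 3] / [2]
  Insert 8 (step 4): P = [1, 4, 8] / [5];  Q = [1, 3, 4] / [2]
  Insert 6 (step 5): P = [1, 4, 6] / [5, 8];  Q = [1, 3, 4] / [2, 5]
  Insert 2 (step 6): P = [1, 2, 6] / [4, 8] / [5];  Q = [1, 3, 4] / [2, 5] / [6]
  Insert 3 (step 7): P = [1, 2, 3] / [4, 6] / [5, 8];  Q = [1, 3, 4] / [2, 5] / [6, 7]
  Insert 7 (step 8): P = [1, 2, 3, 7] / [4, 6] / [5, 8];  Q = [1, 3, 4, 8] / [2, 5] / [6, 7]
Final shape: (4, 2, 2).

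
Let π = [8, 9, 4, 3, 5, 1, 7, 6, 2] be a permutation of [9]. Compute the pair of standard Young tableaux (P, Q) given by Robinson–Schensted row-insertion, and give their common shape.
P = [1, 2, 6] / [3, 5] / [4, 7] / [8, 9];  Q = [1, 2, 7] / [3, 5] / [4, 8] / [6, 9];  common shape = (3, 2, 2, 2)

Row-insert the values π_1, π_2, … into P one at a time, bumping the leftmost entry strictly greater than the inserted value down to the next row. The recording tableau Q records, in position (i, j), the step at which that cell was added to P.
  Insert 8 (step 1): P = [8];  Q = [1]
  Insert 9 (step 2): P = [8, 9];  Q = [1, 2]
  Insert 4 (step 3): P = [4, 9] / [8];  Q = [1, 2] / [3]
  Insert 3 (step 4): P = [3, 9] / [4] / [8];  Q = [1, 2] / [3] / [4]
  Insert 5 (step 5): P = [3, 5] / [4, 9] / [8];  Q = [1, 2] / [3, 5] / [4]
  Insert 1 (step 6): P = [1, 5] / [3, 9] / [4] / [8];  Q = [1, 2] / [3, 5] / [4] / [6]
  Insert 7 (step 7): P = [1, 5, 7] / [3, 9] / [4] / [8];  Q = [1, 2, 7] / [3, 5] / [4] / [6]
  Insert 6 (step 8): P = [1, 5, 6] / [3, 7] / [4, 9] / [8];  Q = [1, 2, 7] / [3, 5] / [4, 8] / [6]
  Insert 2 (step 9): P = [1, 2, 6] / [3, 5] / [4, 7] / [8, 9];  Q = [1, 2, 7] / [3, 5] / [4, 8] / [6, 9]
Final shape: (3, 2, 2, 2).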